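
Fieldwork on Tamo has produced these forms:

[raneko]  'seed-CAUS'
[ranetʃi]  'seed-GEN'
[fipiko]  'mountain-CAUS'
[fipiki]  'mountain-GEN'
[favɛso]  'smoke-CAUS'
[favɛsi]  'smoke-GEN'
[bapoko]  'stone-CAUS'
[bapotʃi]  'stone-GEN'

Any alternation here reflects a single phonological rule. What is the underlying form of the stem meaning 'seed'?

/ranetʃ/

The root 'seed' surfaces as [raneko] and [ranetʃi], with a stem-final [k] ~ [tʃ] alternation.
But 'mountain' keeps [k] in both environments ([fipiko], [fipiki]), so there is no rule changing /k/ to [tʃ] before the GEN suffix.
So /tʃ/ is underlying, and a rule of depalatalization — palato-alveolar /tʃ/ becomes [k] when no front vowel follows — gives [k].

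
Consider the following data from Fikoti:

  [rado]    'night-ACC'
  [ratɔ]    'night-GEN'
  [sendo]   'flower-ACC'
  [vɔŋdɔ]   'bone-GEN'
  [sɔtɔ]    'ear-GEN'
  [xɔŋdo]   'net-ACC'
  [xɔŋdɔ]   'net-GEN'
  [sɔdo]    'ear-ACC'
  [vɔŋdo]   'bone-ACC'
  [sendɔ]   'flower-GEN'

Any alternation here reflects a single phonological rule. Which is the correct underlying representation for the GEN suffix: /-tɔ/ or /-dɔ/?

The GEN suffix surfaces as [-dɔ] and [-tɔ], depending on the final segment of the stem.
The ACC suffix, which begins with [d], is invariant after every stem; so [d] is not altered by any rule here.
The GEN suffix is therefore /-tɔ/ underlyingly, with post-nasal voicing: voiceless stops become voiced after a nasal.

/-tɔ/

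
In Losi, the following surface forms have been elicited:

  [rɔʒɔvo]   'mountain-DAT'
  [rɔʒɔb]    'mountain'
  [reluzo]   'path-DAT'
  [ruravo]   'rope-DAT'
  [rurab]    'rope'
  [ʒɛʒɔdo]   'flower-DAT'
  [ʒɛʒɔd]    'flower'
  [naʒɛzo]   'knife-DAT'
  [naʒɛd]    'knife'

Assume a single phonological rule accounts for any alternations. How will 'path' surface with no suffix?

[relud]

'knife' shows [z] ~ [d] at the end of the stem ([naʒɛzo] vs [naʒɛd]).
Compare 'flower', with invariant [d] in [ʒɛʒɔdo] and [ʒɛʒɔd]: an analysis with underlying /d/ and a rule producing [z] before the DAT suffix would wrongly predict alternation here too.
Therefore /z/ is basic and [d] is derived by word-final hardening (voiced fricatives become stops word-finally).
The one attested form of 'path', [reluzo], shows underlying /reluz/. Applying the same rule word-finally gives [relud].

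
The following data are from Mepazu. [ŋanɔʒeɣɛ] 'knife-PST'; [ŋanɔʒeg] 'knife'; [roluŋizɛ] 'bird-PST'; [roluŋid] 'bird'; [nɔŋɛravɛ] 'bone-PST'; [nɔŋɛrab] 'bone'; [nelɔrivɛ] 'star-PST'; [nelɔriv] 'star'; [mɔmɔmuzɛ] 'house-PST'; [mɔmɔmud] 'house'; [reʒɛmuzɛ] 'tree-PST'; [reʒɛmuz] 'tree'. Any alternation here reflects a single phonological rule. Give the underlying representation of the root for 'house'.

'house' shows [z] ~ [d] at the end of the stem ([mɔmɔmuzɛ] vs [mɔmɔmud]).
Compare 'tree', with invariant [z] in [reʒɛmuzɛ] and [reʒɛmuz]: an analysis with underlying /z/ and a rule producing [d] in isolation would wrongly predict alternation here too.
The underlying segment must be /d/; voiced stops become fricatives between vowels, yielding [z] there.
The underlying form of 'house' is therefore /mɔmɔmud/.

/mɔmɔmud/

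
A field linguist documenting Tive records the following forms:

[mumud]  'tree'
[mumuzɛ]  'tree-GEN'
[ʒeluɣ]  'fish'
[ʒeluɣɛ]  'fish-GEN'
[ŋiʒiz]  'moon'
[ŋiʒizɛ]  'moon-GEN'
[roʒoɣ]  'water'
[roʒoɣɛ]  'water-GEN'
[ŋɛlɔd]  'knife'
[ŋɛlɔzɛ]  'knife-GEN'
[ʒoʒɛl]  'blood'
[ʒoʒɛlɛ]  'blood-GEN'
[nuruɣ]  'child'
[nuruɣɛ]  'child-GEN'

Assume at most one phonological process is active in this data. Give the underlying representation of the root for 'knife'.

The root 'knife' surfaces as [ŋɛlɔd] and [ŋɛlɔzɛ], with a stem-final [d] ~ [z] alternation.
Compare 'moon', with invariant [z] in [ŋiʒiz] and [ŋiʒizɛ]: an analysis with underlying /z/ and a rule producing [d] in isolation would wrongly predict alternation here too.
So /d/ is underlying, and a rule of intervocalic spirantization — voiced stops become fricatives between vowels — gives [z].

/ŋɛlɔd/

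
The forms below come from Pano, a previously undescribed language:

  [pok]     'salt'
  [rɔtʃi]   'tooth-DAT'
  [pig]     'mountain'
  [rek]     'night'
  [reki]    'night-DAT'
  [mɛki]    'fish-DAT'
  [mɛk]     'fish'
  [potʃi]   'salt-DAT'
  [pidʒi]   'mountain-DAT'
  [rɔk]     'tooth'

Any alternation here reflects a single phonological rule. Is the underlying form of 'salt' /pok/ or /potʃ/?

The root 'salt' surfaces as [potʃi] and [pok], with a stem-final [tʃ] ~ [k] alternation.
The stem 'fish' ([mɛki], [mɛk]) shows [k] unchanged in both environments, so [k] cannot be basic with [tʃ] derived before the DAT suffix.
The alternation reflects depalatalization: palato-alveolar /tʃ/ and /dʒ/ become [k] and [g] when no front vowel follows. /tʃ/ is underlying.

/potʃ/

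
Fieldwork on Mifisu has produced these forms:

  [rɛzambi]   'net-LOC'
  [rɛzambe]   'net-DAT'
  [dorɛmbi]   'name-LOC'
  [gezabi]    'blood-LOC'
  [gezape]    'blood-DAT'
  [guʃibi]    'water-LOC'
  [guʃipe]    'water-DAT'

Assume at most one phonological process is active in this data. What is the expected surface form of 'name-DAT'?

[dorɛmbe]

The DAT morpheme has two allomorphs, [-be] and [-pe].
By contrast the LOC suffix keeps its initial [b] throughout — that segment must be underlying.
So the underlying form is /-pe/, and voiceless stops become voiced after a nasal.
After 'name', which ends in a nasal, the suffix surfaces as [-be], giving [dorɛmbe].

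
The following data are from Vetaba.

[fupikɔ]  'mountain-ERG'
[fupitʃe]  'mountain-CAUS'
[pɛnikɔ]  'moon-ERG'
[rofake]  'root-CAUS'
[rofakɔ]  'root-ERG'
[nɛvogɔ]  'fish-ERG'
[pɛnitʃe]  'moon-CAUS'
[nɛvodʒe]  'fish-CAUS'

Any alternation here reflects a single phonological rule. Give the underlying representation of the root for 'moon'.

/pɛnitʃ/

The root 'moon' surfaces as [pɛnitʃe] and [pɛnikɔ], with a stem-final [tʃ] ~ [k] alternation.
If /k/ were underlying and a rule turned it into [tʃ] before the CAUS suffix, 'root' would also alternate; but it has [k] in both [rofake] and [rofakɔ].
The alternation reflects depalatalization: palato-alveolar /tʃ/ and /dʒ/ become [k] and [g] when no front vowel follows. /tʃ/ is underlying.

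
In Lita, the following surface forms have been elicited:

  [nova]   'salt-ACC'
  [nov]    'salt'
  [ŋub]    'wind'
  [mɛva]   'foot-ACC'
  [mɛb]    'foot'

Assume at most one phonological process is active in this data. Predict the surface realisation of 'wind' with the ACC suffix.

[ŋuva]

The stem for 'foot' ends in [v] in [mɛva] but [b] in [mɛb].
Compare 'salt', with invariant [v] in [nova] and [nov]: an analysis with underlying /v/ and a rule producing [b] in isolation would wrongly predict alternation here too.
The underlying segment must be /b/; voiced stops become fricatives between vowels, yielding [v] there.
From [ŋub] the stem 'wind' is /ŋub/; between vowels this yields [ŋuva].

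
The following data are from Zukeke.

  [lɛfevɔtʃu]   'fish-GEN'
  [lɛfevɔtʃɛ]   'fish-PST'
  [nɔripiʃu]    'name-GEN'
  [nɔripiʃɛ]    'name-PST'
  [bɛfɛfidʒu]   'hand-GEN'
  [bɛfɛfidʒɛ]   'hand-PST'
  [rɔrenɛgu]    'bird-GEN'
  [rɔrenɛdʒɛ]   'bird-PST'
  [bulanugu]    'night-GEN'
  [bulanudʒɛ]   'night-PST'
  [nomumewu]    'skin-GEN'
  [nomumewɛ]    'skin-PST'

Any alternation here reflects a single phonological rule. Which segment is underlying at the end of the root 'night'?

/g/

In [bulanugu] and [bulanudʒɛ] the final segment of 'night' alternates: [g] ~ [dʒ].
If /dʒ/ were underlying and a rule turned it into [g] before the GEN suffix, 'hand' would also alternate; but it has [dʒ] in both [bɛfɛfidʒu] and [bɛfɛfidʒɛ].
The underlying segment must be /g/; /g/ becomes palato-alveolar [dʒ] before a front vowel, yielding [dʒ] there.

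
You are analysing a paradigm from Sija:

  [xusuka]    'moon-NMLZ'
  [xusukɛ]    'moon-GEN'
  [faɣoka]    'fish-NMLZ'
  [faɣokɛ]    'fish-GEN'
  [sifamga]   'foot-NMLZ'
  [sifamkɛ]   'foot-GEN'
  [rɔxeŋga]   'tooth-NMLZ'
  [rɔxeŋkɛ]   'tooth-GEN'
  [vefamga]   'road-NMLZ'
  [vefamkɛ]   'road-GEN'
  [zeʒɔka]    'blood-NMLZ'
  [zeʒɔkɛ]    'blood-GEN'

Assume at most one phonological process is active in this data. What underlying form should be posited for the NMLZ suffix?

The NMLZ morpheme has two allomorphs, [-ga] and [-ka].
The GEN suffix, which begins with [k], is invariant after every stem; so [k] is not altered by any rule here.
The NMLZ suffix is therefore /-ga/ underlyingly, with post-vocalic devoicing: voiced stops become voiceless after a vowel.

/-ga/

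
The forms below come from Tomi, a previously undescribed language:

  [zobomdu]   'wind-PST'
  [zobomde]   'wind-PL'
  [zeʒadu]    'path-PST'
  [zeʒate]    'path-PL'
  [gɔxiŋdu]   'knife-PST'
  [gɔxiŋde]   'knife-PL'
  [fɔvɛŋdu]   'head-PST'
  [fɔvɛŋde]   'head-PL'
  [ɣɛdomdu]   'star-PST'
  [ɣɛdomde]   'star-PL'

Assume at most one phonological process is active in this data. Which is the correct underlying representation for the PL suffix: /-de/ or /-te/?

The PL suffix surfaces as [-de] and [-te], depending on the final segment of the stem.
The PST suffix, which begins with [d], is invariant after every stem; so [d] is not altered by any rule here.
The PL suffix is therefore /-te/ underlyingly, with post-nasal voicing: voiceless stops become voiced after a nasal.

/-te/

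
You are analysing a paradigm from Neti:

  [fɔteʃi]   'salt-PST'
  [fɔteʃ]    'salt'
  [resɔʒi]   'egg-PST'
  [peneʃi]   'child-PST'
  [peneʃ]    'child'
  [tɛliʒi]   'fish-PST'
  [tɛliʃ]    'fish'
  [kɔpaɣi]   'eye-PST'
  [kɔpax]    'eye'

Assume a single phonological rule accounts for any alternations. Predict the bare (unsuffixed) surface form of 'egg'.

The stem for 'fish' ends in [ʒ] in [tɛliʒi] but [ʃ] in [tɛliʃ].
The stem 'salt' ([fɔteʃi], [fɔteʃ]) shows [ʃ] unchanged in both environments, so [ʃ] cannot be basic with [ʒ] derived before the PST suffix.
The alternation reflects word-final obstruent devoicing: voiced obstruents become voiceless word-finally. /ʒ/ is underlying.
The one attested form of 'egg', [resɔʒi], shows underlying /resɔʒ/. Applying the same rule word-finally gives [resɔʃ].

[resɔʃ]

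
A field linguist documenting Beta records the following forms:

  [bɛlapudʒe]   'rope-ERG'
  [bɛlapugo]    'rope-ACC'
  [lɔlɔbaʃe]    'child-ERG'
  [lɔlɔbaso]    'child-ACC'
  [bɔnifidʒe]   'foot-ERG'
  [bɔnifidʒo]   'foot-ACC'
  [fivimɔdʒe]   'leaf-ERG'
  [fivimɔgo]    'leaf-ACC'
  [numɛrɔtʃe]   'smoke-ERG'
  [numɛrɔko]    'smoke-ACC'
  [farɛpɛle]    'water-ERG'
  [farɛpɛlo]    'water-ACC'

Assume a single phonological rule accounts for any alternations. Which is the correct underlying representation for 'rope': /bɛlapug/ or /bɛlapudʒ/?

/bɛlapug/

The stem for 'rope' ends in [dʒ] in [bɛlapudʒe] but [g] in [bɛlapugo].
The stem 'foot' ([bɔnifidʒe], [bɔnifidʒo]) shows [dʒ] unchanged in both environments, so [dʒ] cannot be basic with [g] derived before the ACC suffix.
The underlying segment must be /g/; /k/, /g/ and /s/ become palato-alveolar [tʃ], [dʒ] and [ʃ] before a front vowel, yielding [dʒ] there.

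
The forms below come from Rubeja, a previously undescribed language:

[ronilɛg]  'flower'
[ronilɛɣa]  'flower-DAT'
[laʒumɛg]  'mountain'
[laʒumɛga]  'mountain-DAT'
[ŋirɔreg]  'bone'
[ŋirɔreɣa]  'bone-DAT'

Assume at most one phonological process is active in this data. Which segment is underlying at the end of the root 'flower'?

'flower' shows [g] ~ [ɣ] at the end of the stem ([ronilɛg] vs [ronilɛɣa]).
But 'mountain' keeps [g] in both environments ([laʒumɛg], [laʒumɛga]), so there is no rule changing /g/ to [ɣ] before the DAT suffix.
The underlying segment must be /ɣ/; voiced fricatives become stops word-finally, yielding [g] there.

/ɣ/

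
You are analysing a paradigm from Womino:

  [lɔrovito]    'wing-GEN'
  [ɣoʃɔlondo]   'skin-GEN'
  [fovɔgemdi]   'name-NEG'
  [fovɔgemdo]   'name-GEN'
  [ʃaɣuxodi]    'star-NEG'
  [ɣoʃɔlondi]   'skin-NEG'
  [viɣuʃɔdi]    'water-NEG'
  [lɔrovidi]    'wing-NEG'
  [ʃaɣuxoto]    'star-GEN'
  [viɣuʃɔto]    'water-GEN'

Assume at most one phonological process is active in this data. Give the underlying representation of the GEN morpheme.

/-to/

The GEN morpheme has two allomorphs, [-do] and [-to].
By contrast the NEG suffix keeps its initial [d] throughout — that segment must be underlying.
So the underlying form is /-to/, and voiceless stops become voiced after a nasal.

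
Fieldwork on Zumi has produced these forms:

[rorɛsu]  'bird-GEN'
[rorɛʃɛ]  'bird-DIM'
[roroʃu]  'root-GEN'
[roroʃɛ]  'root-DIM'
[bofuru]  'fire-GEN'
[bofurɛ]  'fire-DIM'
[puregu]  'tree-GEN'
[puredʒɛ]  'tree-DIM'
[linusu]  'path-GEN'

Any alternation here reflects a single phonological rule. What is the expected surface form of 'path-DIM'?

[linuʃɛ]

In [rorɛsu] and [rorɛʃɛ] the final segment of 'bird' alternates: [s] ~ [ʃ].
Compare 'root', with invariant [ʃ] in [roroʃu] and [roroʃɛ]: an analysis with underlying /ʃ/ and a rule producing [s] before the GEN suffix would wrongly predict alternation here too.
So /s/ is underlying, and a rule of palatalization before a front vowel — /g/ and /s/ become palato-alveolar [dʒ] and [ʃ] before a front vowel — gives [ʃ].
The one attested form of 'path', [linusu], shows underlying /linus/. Applying the same rule before a front vowel gives [linuʃɛ].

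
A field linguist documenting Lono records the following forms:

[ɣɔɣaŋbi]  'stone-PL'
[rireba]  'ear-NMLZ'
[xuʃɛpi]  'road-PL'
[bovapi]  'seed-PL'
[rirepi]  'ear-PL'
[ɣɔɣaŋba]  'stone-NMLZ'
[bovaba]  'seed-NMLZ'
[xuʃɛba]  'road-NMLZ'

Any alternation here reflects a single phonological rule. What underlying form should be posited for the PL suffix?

The PL suffix surfaces as [-bi] and [-pi], depending on the final segment of the stem.
By contrast the NMLZ suffix keeps its initial [b] throughout — that segment must be underlying.
The PL suffix is therefore /-pi/ underlyingly, with post-nasal voicing: voiceless stops become voiced after a nasal.

/-pi/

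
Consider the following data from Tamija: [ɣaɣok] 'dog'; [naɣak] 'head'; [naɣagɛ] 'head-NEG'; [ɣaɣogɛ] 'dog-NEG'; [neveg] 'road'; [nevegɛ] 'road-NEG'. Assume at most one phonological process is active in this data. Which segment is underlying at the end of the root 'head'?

The stem for 'head' ends in [g] in [naɣagɛ] but [k] in [naɣak].
The stem 'road' ([nevegɛ], [neveg]) shows [g] unchanged in both environments, so [g] cannot be basic with [k] derived in isolation.
The alternation reflects intervocalic voicing: voiceless stops become voiced between vowels. /k/ is underlying.

/k/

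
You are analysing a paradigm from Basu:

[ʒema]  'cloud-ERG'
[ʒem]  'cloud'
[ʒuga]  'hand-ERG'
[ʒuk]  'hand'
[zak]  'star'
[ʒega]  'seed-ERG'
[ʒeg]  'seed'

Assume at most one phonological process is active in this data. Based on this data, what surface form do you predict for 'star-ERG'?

In [ʒuga] and [ʒuk] the final segment of 'hand' alternates: [g] ~ [k].
The stem 'seed' ([ʒega], [ʒeg]) shows [g] unchanged in both environments, so [g] cannot be basic with [k] derived in isolation.
Therefore /k/ is basic and [g] is derived by intervocalic voicing (voiceless stops become voiced between vowels).
The one attested form of 'star', [zak], shows underlying /zak/. Applying the same rule between vowels gives [zaga].

[zaga]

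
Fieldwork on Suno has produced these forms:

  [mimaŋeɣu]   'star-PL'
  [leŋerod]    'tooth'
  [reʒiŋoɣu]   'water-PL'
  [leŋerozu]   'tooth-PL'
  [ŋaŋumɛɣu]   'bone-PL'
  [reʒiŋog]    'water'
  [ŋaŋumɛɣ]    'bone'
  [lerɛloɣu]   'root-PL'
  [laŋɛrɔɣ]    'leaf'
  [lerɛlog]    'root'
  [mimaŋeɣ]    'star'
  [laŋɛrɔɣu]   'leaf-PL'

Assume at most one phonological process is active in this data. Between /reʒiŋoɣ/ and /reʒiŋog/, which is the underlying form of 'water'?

/reʒiŋog/

The root 'water' surfaces as [reʒiŋoɣu] and [reʒiŋog], with a stem-final [ɣ] ~ [g] alternation.
But 'leaf' keeps [ɣ] in both environments ([laŋɛrɔɣu], [laŋɛrɔɣ]), so there is no rule changing /ɣ/ to [g] in isolation.
So /g/ is underlying, and a rule of intervocalic spirantization — voiced stops become fricatives between vowels — gives [ɣ].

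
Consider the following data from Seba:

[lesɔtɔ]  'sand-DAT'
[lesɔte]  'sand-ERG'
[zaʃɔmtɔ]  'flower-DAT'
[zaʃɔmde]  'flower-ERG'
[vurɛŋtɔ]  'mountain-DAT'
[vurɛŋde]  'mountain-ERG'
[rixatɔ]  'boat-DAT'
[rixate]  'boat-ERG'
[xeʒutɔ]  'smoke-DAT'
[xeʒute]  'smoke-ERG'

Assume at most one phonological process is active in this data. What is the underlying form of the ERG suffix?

The ERG morpheme has two allomorphs, [-de] and [-te].
By contrast the DAT suffix keeps its initial [t] throughout — that segment must be underlying.
So the underlying form is /-de/, and voiced stops become voiceless after a vowel.

/-de/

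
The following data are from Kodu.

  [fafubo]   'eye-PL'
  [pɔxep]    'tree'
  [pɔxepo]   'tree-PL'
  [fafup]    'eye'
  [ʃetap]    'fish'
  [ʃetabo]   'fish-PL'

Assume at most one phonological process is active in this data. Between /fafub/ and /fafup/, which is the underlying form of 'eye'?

In [fafup] and [fafubo] the final segment of 'eye' alternates: [p] ~ [b].
The stem 'tree' ([pɔxep], [pɔxepo]) shows [p] unchanged in both environments, so [p] cannot be basic with [b] derived before the PL suffix.
So /b/ is underlying, and a rule of word-final obstruent devoicing — voiced obstruents become voiceless word-finally — gives [p].

/fafub/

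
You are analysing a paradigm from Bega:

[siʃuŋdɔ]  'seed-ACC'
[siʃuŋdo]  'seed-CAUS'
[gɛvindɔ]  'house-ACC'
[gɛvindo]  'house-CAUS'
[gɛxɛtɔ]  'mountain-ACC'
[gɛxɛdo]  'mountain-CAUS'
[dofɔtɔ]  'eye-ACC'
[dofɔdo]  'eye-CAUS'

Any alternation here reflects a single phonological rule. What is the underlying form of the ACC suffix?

/-tɔ/

The ACC suffix surfaces as [-dɔ] and [-tɔ], depending on the final segment of the stem.
By contrast the CAUS suffix keeps its initial [d] throughout — that segment must be underlying.
So the underlying form is /-tɔ/, and voiceless stops become voiced after a nasal.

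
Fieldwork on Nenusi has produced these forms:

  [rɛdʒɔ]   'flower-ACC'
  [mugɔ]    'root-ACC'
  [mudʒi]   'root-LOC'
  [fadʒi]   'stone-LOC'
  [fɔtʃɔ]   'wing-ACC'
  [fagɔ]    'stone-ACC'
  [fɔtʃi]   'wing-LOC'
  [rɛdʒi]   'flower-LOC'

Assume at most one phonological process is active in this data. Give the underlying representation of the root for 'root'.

The stem for 'root' ends in [g] in [mugɔ] but [dʒ] in [mudʒi].
If /dʒ/ were underlying and a rule turned it into [g] before the ACC suffix, 'flower' would also alternate; but it has [dʒ] in both [rɛdʒɔ] and [rɛdʒi].
The alternation reflects palatalization before a front vowel: /g/ becomes palato-alveolar [dʒ] before a front vowel. /g/ is underlying.

/mug/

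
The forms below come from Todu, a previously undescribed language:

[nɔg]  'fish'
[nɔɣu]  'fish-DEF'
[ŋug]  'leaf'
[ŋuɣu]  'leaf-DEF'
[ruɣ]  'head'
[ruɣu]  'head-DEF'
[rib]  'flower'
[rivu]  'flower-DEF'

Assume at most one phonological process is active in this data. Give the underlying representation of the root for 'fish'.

/nɔg/

'fish' shows [g] ~ [ɣ] at the end of the stem ([nɔg] vs [nɔɣu]).
If /ɣ/ were underlying and a rule turned it into [g] in isolation, 'head' would also alternate; but it has [ɣ] in both [ruɣ] and [ruɣu].
The alternation reflects intervocalic spirantization: voiced stops become fricatives between vowels. /g/ is underlying.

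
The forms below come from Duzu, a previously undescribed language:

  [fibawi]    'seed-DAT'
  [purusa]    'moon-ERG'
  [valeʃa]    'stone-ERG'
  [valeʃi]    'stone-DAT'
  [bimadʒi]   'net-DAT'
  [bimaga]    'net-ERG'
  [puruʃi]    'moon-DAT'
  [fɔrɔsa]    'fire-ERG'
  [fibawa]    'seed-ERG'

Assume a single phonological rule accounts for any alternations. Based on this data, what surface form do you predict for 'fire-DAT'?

[fɔrɔʃi]

The stem for 'moon' ends in [ʃ] in [puruʃi] but [s] in [purusa].
Compare 'stone', with invariant [ʃ] in [valeʃi] and [valeʃa]: an analysis with underlying /ʃ/ and a rule producing [s] before the ERG suffix would wrongly predict alternation here too.
Therefore /s/ is basic and [ʃ] is derived by palatalization before a front vowel (/g/ and /s/ become palato-alveolar [dʒ] and [ʃ] before a front vowel).
The one attested form of 'fire', [fɔrɔsa], shows underlying /fɔrɔs/. Applying the same rule before a front vowel gives [fɔrɔʃi].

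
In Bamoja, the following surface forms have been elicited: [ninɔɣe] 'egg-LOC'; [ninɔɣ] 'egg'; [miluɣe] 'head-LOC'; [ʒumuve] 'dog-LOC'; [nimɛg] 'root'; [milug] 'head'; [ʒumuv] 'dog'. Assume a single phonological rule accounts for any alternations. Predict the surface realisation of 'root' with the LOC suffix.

The stem for 'head' ends in [g] in [milug] but [ɣ] in [miluɣe].
Compare 'egg', with invariant [ɣ] in [ninɔɣ] and [ninɔɣe]: an analysis with underlying /ɣ/ and a rule producing [g] in isolation would wrongly predict alternation here too.
The underlying segment must be /g/; voiced stops become fricatives between vowels, yielding [ɣ] there.
The one attested form of 'root', [nimɛg], shows underlying /nimɛg/. Applying the same rule between vowels gives [nimɛɣe].

[nimɛɣe]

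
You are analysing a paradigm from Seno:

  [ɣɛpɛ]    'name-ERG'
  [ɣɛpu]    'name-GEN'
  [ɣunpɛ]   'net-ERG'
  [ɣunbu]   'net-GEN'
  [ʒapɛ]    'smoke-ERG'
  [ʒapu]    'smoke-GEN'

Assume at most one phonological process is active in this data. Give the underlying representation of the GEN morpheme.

The GEN morpheme has two allomorphs, [-bu] and [-pu].
The ERG suffix, which begins with [p], is invariant after every stem; so [p] is not altered by any rule here.
So the underlying form is /-bu/, and voiced stops become voiceless after a vowel.

/-bu/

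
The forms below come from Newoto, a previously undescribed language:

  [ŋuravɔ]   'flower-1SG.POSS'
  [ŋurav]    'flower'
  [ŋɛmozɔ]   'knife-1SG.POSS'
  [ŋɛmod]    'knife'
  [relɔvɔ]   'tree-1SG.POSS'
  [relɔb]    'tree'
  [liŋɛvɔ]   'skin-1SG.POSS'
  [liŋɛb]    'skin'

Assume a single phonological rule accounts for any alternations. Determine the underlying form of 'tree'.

'tree' shows [v] ~ [b] at the end of the stem ([relɔvɔ] vs [relɔb]).
But 'flower' keeps [v] in both environments ([ŋuravɔ], [ŋurav]), so there is no rule changing /v/ to [b] in isolation.
The alternation reflects intervocalic spirantization: voiced stops become fricatives between vowels. /b/ is underlying.
The underlying form of 'tree' is therefore /relɔb/.

/relɔb/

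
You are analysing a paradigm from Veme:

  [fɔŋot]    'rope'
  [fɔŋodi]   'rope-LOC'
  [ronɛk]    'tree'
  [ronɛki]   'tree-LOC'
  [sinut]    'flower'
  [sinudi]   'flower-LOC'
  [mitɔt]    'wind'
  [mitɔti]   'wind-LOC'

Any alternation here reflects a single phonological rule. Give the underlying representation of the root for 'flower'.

/sinud/

The root 'flower' surfaces as [sinut] and [sinudi], with a stem-final [t] ~ [d] alternation.
But 'wind' keeps [t] in both environments ([mitɔt], [mitɔti]), so there is no rule changing /t/ to [d] before the LOC suffix.
The alternation reflects word-final obstruent devoicing: voiced obstruents become voiceless word-finally. /d/ is underlying.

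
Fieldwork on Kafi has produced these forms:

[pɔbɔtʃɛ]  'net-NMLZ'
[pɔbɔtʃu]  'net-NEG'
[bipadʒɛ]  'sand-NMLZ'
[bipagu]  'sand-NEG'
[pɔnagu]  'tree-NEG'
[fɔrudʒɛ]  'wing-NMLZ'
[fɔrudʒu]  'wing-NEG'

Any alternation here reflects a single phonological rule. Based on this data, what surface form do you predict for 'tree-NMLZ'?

[pɔnadʒɛ]

In [bipadʒɛ] and [bipagu] the final segment of 'sand' alternates: [dʒ] ~ [g].
But 'wing' keeps [dʒ] in both environments ([fɔrudʒɛ], [fɔrudʒu]), so there is no rule changing /dʒ/ to [g] before the NEG suffix.
The underlying segment must be /g/; /g/ becomes palato-alveolar [dʒ] before a front vowel, yielding [dʒ] there.
From [pɔnagu] the stem 'tree' is /pɔnag/; before a front vowel this yields [pɔnadʒɛ].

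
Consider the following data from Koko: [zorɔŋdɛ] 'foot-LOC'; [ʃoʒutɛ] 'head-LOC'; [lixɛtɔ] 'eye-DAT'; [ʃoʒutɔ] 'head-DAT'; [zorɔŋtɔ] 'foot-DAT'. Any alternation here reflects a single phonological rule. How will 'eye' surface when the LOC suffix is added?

[lixɛtɛ]

The LOC suffix surfaces as [-dɛ] and [-tɛ], depending on the final segment of the stem.
The DAT suffix, which begins with [t], is invariant after every stem; so [t] is not altered by any rule here.
The LOC suffix is therefore /-dɛ/ underlyingly, with post-vocalic devoicing: voiced stops become voiceless after a vowel.
After 'eye', which ends in a vowel, the suffix surfaces as [-tɛ], giving [lixɛtɛ].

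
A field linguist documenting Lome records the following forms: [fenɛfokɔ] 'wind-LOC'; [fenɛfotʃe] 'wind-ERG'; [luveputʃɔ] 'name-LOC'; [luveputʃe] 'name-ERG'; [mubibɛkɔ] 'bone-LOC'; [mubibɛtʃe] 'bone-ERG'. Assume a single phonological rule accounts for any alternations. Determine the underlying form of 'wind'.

In [fenɛfokɔ] and [fenɛfotʃe] the final segment of 'wind' alternates: [k] ~ [tʃ].
If /tʃ/ were underlying and a rule turned it into [k] before the LOC suffix, 'name' would also alternate; but it has [tʃ] in both [luveputʃɔ] and [luveputʃe].
Therefore /k/ is basic and [tʃ] is derived by palatalization before a front vowel (/k/ becomes palato-alveolar [tʃ] before a front vowel).

/fenɛfok/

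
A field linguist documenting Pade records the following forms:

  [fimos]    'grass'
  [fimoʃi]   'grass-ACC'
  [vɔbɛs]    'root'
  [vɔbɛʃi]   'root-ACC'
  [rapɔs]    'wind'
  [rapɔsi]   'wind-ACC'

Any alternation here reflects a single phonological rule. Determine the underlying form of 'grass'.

/fimoʃ/

The stem for 'grass' ends in [s] in [fimos] but [ʃ] in [fimoʃi].
But 'wind' keeps [s] in both environments ([rapɔs], [rapɔsi]), so there is no rule changing /s/ to [ʃ] before the ACC suffix.
The underlying segment must be /ʃ/; palato-alveolar /ʃ/ becomes [s] when no front vowel follows, yielding [s] there.
The underlying form of 'grass' is therefore /fimoʃ/.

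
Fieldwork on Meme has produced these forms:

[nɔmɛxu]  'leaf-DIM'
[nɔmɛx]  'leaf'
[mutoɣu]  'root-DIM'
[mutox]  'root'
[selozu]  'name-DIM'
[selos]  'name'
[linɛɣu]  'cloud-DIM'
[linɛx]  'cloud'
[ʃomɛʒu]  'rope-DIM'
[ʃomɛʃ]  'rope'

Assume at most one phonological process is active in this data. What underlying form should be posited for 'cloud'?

/linɛɣ/

'cloud' shows [ɣ] ~ [x] at the end of the stem ([linɛɣu] vs [linɛx]).
But 'leaf' keeps [x] in both environments ([nɔmɛxu], [nɔmɛx]), so there is no rule changing /x/ to [ɣ] before the DIM suffix.
The alternation reflects word-final obstruent devoicing: voiced obstruents become voiceless word-finally. /ɣ/ is underlying.
So 'cloud' = /linɛɣ/.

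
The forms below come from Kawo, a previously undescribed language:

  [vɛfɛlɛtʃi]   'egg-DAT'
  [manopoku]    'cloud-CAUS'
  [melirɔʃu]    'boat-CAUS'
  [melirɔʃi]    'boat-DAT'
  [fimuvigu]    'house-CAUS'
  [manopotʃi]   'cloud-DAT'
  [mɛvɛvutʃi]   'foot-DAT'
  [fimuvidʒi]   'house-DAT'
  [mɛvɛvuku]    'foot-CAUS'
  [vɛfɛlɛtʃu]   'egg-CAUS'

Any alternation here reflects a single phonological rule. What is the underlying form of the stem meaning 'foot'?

In [mɛvɛvutʃi] and [mɛvɛvuku] the final segment of 'foot' alternates: [tʃ] ~ [k].
If /tʃ/ were underlying and a rule turned it into [k] before the CAUS suffix, 'egg' would also alternate; but it has [tʃ] in both [vɛfɛlɛtʃi] and [vɛfɛlɛtʃu].
The alternation reflects palatalization before a front vowel: /k/ and /g/ become palato-alveolar [tʃ] and [dʒ] before a front vowel. /k/ is underlying.
So 'foot' = /mɛvɛvuk/.

/mɛvɛvuk/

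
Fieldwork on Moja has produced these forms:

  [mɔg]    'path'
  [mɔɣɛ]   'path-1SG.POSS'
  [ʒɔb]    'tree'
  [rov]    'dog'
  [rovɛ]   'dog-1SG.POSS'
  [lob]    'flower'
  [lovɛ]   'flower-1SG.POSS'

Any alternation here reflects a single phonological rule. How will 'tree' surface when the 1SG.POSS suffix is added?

'flower' shows [b] ~ [v] at the end of the stem ([lob] vs [lovɛ]).
But 'dog' keeps [v] in both environments ([rov], [rovɛ]), so there is no rule changing /v/ to [b] in isolation.
So /b/ is underlying, and a rule of intervocalic spirantization — voiced stops become fricatives between vowels — gives [v].
From [ʒɔb] the stem 'tree' is /ʒɔb/; between vowels this yields [ʒɔvɛ].

[ʒɔvɛ]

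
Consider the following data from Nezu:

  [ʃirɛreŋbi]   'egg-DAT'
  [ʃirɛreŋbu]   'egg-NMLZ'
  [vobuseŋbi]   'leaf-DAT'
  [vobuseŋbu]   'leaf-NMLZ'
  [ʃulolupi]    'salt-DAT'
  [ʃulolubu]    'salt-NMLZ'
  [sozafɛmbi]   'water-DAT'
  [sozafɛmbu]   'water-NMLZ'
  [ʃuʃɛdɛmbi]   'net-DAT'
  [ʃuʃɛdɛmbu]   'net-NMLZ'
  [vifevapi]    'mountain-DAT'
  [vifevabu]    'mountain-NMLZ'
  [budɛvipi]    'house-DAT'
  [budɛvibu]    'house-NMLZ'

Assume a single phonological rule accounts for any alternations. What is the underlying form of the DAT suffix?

/-pi/

The DAT morpheme has two allomorphs, [-bi] and [-pi].
The NMLZ suffix, which begins with [b], is invariant after every stem; so [b] is not altered by any rule here.
The DAT suffix is therefore /-pi/ underlyingly, with post-nasal voicing: voiceless stops become voiced after a nasal.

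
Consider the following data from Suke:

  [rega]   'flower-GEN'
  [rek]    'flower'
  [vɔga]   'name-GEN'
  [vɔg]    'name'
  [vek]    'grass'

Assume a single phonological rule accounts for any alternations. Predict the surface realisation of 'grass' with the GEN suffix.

[vega]

'flower' shows [g] ~ [k] at the end of the stem ([rega] vs [rek]).
But 'name' keeps [g] in both environments ([vɔga], [vɔg]), so there is no rule changing /g/ to [k] in isolation.
So /k/ is underlying, and a rule of intervocalic voicing — voiceless stops become voiced between vowels — gives [g].
The one attested form of 'grass', [vek], shows underlying /vek/. Applying the same rule between vowels gives [vega].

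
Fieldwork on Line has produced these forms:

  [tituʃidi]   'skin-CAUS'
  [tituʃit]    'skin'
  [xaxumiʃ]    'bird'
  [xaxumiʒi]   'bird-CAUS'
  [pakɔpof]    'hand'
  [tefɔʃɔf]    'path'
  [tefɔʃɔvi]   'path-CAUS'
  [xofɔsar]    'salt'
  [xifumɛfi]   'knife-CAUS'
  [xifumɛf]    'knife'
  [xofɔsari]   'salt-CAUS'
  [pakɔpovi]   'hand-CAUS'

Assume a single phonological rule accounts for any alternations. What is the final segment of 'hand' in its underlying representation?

The stem for 'hand' ends in [f] in [pakɔpof] but [v] in [pakɔpovi].
But 'knife' keeps [f] in both environments ([xifumɛf], [xifumɛfi]), so there is no rule changing /f/ to [v] before the CAUS suffix.
So /v/ is underlying, and a rule of word-final obstruent devoicing — voiced obstruents become voiceless word-finally — gives [f].

/v/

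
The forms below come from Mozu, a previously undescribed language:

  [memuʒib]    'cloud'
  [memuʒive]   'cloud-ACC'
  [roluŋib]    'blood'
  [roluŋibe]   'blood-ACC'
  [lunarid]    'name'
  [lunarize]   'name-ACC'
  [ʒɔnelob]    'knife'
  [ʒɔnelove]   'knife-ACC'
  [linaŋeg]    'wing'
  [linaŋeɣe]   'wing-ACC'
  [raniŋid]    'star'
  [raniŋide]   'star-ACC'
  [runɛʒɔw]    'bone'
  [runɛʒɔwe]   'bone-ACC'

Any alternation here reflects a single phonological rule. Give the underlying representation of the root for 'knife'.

/ʒɔnelov/

In [ʒɔnelob] and [ʒɔnelove] the final segment of 'knife' alternates: [b] ~ [v].
But 'blood' keeps [b] in both environments ([roluŋib], [roluŋibe]), so there is no rule changing /b/ to [v] before the ACC suffix.
The underlying segment must be /v/; voiced fricatives become stops word-finally, yielding [b] there.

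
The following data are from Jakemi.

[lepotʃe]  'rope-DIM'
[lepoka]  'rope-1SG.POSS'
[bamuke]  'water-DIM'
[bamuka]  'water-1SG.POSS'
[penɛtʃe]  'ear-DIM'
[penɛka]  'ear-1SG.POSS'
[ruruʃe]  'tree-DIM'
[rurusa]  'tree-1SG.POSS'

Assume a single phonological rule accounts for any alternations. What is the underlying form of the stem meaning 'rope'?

The root 'rope' surfaces as [lepotʃe] and [lepoka], with a stem-final [tʃ] ~ [k] alternation.
Compare 'water', with invariant [k] in [bamuke] and [bamuka]: an analysis with underlying /k/ and a rule producing [tʃ] before the DIM suffix would wrongly predict alternation here too.
The alternation reflects depalatalization: palato-alveolar /tʃ/ and /ʃ/ become [k] and [s] when no front vowel follows. /tʃ/ is underlying.
Hence 'rope' is /lepotʃ/ underlyingly.

/lepotʃ/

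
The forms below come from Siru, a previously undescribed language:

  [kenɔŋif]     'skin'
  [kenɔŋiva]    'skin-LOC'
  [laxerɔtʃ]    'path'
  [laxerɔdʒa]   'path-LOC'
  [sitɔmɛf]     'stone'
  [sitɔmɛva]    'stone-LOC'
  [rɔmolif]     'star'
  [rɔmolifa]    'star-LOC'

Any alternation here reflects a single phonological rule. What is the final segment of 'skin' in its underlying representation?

/v/

'skin' shows [f] ~ [v] at the end of the stem ([kenɔŋif] vs [kenɔŋiva]).
The stem 'star' ([rɔmolif], [rɔmolifa]) shows [f] unchanged in both environments, so [f] cannot be basic with [v] derived before the LOC suffix.
The alternation reflects word-final obstruent devoicing: voiced obstruents become voiceless word-finally. /v/ is underlying.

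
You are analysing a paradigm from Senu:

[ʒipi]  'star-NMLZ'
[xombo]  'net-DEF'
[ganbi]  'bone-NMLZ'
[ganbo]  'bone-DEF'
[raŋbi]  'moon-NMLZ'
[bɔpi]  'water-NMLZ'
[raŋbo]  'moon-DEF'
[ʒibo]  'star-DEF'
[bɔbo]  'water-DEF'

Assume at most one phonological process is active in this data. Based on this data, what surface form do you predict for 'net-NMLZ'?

[xombi]

The NMLZ suffix surfaces as [-bi] and [-pi], depending on the final segment of the stem.
The DEF suffix, which begins with [b], is invariant after every stem; so [b] is not altered by any rule here.
The NMLZ suffix is therefore /-pi/ underlyingly, with post-nasal voicing: voiceless stops become voiced after a nasal.
After 'net', which ends in a nasal, the suffix surfaces as [-bi], giving [xombi].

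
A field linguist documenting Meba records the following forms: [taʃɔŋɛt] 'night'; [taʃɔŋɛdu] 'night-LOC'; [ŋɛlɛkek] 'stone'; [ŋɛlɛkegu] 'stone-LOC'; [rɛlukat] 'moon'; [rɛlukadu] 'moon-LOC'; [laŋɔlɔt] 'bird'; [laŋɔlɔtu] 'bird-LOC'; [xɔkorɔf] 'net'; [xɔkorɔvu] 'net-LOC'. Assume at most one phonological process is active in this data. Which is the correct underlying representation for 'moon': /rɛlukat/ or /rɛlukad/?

/rɛlukad/

'moon' shows [t] ~ [d] at the end of the stem ([rɛlukat] vs [rɛlukadu]).
The stem 'bird' ([laŋɔlɔt], [laŋɔlɔtu]) shows [t] unchanged in both environments, so [t] cannot be basic with [d] derived before the LOC suffix.
The underlying segment must be /d/; voiced obstruents become voiceless word-finally, yielding [t] there.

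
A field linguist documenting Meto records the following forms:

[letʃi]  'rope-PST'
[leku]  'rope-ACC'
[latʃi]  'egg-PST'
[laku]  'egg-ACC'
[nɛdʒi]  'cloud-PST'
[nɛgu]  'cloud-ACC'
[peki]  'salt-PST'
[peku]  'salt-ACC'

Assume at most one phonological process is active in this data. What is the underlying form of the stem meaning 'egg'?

In [latʃi] and [laku] the final segment of 'egg' alternates: [tʃ] ~ [k].
If /k/ were underlying and a rule turned it into [tʃ] before the PST suffix, 'salt' would also alternate; but it has [k] in both [peki] and [peku].
The alternation reflects depalatalization: palato-alveolar /tʃ/ and /dʒ/ become [k] and [g] when no front vowel follows. /tʃ/ is underlying.

/latʃ/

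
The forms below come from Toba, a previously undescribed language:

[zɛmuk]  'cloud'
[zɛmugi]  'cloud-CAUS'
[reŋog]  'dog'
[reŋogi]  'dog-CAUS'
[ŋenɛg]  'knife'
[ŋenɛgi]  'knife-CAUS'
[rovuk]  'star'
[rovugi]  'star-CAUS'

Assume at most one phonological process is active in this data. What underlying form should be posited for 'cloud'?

/zɛmuk/

The root 'cloud' surfaces as [zɛmuk] and [zɛmugi], with a stem-final [k] ~ [g] alternation.
Compare 'dog', with invariant [g] in [reŋog] and [reŋogi]: an analysis with underlying /g/ and a rule producing [k] in isolation would wrongly predict alternation here too.
So /k/ is underlying, and a rule of intervocalic voicing — voiceless stops become voiced between vowels — gives [g].
The underlying form of 'cloud' is therefore /zɛmuk/.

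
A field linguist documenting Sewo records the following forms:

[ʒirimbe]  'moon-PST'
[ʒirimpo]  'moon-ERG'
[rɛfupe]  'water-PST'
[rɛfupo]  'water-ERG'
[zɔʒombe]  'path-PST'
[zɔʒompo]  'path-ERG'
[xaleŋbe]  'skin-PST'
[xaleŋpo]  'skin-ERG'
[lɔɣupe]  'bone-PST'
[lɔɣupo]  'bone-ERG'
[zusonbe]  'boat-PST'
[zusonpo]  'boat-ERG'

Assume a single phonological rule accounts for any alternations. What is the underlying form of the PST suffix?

/-be/

The PST morpheme has two allomorphs, [-be] and [-pe].
By contrast the ERG suffix keeps its initial [p] throughout — that segment must be underlying.
So the underlying form is /-be/, and voiced stops become voiceless after a vowel.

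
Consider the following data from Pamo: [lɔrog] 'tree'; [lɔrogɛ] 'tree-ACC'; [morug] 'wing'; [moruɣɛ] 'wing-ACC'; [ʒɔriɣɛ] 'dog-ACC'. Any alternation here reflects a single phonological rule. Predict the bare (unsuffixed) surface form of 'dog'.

[ʒɔrig]

The root 'wing' surfaces as [morug] and [moruɣɛ], with a stem-final [g] ~ [ɣ] alternation.
But 'tree' keeps [g] in both environments ([lɔrog], [lɔrogɛ]), so there is no rule changing /g/ to [ɣ] before the ACC suffix.
The alternation reflects word-final hardening: voiced fricatives become stops word-finally. /ɣ/ is underlying.
From [ʒɔriɣɛ] the stem 'dog' is /ʒɔriɣ/; word-finally this yields [ʒɔrig].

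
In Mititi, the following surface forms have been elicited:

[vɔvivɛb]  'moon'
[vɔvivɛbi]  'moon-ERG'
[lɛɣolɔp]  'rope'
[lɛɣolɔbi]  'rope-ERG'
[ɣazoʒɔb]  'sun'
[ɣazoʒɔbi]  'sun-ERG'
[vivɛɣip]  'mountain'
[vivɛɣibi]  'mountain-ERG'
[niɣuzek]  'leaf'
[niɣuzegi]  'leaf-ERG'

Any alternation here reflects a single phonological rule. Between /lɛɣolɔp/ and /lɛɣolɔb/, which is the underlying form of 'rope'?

/lɛɣolɔp/

The stem for 'rope' ends in [p] in [lɛɣolɔp] but [b] in [lɛɣolɔbi].
If /b/ were underlying and a rule turned it into [p] in isolation, 'moon' would also alternate; but it has [b] in both [vɔvivɛb] and [vɔvivɛbi].
The alternation reflects intervocalic voicing: voiceless stops become voiced between vowels. /p/ is underlying.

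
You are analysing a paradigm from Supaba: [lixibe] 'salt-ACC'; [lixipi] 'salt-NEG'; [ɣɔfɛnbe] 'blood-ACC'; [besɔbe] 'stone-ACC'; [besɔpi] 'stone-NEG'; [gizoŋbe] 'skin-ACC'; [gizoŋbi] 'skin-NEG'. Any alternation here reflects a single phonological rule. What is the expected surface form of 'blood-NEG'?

[ɣɔfɛnbi]

The NEG suffix surfaces as [-bi] and [-pi], depending on the final segment of the stem.
The ACC suffix, which begins with [b], is invariant after every stem; so [b] is not altered by any rule here.
The NEG suffix is therefore /-pi/ underlyingly, with post-nasal voicing: voiceless stops become voiced after a nasal.
After 'blood', which ends in a nasal, the suffix surfaces as [-bi], giving [ɣɔfɛnbi].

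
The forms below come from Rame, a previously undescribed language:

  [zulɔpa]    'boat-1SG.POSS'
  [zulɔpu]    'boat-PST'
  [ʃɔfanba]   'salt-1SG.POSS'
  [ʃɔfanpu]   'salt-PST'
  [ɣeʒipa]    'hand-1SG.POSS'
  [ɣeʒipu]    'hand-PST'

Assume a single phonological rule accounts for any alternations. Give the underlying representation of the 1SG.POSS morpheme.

The 1SG.POSS suffix surfaces as [-ba] and [-pa], depending on the final segment of the stem.
The PST suffix, which begins with [p], is invariant after every stem; so [p] is not altered by any rule here.
So the underlying form is /-ba/, and voiced stops become voiceless after a vowel.

/-ba/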